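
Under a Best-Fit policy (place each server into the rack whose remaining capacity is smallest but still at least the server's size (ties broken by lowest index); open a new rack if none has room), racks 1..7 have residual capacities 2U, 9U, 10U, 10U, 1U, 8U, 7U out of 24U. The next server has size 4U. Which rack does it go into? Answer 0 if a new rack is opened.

Racks with room: rack 2 (9U), rack 3 (10U), rack 4 (10U), rack 6 (8U), rack 7 (7U).
Tightest fit is rack 7 with 7U free.

7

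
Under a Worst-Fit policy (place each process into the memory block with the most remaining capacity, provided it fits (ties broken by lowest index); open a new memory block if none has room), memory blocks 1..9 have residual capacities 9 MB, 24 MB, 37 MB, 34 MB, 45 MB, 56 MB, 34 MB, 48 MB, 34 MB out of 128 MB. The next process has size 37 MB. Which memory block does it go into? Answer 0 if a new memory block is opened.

Memory blocks with room: memory block 3 (37 MB), memory block 5 (45 MB), memory block 6 (56 MB), memory block 8 (48 MB).
Most room is memory block 6 with 56 MB free.

6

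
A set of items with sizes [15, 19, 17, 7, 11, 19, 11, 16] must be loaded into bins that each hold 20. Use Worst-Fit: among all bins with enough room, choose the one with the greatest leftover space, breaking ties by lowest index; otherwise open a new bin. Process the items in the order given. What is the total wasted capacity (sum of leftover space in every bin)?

25

Put 15 in bin 1; 5 remain.
Put 19 in bin 2; 1 remain.
Put 17 in bin 3; 3 remain.
Put 7 in bin 4; 13 remain.
Put 11 in bin 4; 2 remain.
Put 19 in bin 5; 1 remain.
Put 11 in bin 6; 9 remain.
Put 16 in bin 7; 4 remain.
7 bins × 20 = 140; used 115; unused 25.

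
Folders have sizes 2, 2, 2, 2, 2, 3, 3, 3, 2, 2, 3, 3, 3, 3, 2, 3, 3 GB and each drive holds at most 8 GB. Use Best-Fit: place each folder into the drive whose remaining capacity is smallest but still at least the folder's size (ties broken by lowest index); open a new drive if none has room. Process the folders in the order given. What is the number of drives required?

6 drives

2 GB → drive 1 (remaining 6 GB)
2 GB → drive 1 (remaining 4 GB)
2 GB → drive 1 (remaining 2 GB)
2 GB → drive 1 (remaining 0 GB)
2 GB → drive 2 (remaining 6 GB)
3 GB → drive 2 (remaining 3 GB)
3 GB → drive 2 (remaining 0 GB)
3 GB → drive 3 (remaining 5 GB)
2 GB → drive 3 (remaining 3 GB)
2 GB → drive 3 (remaining 1 GB)
3 GB → drive 4 (remaining 5 GB)
3 GB → drive 4 (remaining 2 GB)
3 GB → drive 5 (remaining 5 GB)
3 GB → drive 5 (remaining 2 GB)
2 GB → drive 4 (remaining 0 GB)
3 GB → drive 6 (remaining 5 GB)
3 GB → drive 6 (remaining 2 GB)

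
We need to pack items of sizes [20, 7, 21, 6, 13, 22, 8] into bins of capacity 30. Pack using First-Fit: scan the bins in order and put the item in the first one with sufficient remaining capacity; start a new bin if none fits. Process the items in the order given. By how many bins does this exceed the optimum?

First-Fit: [20,7] [21,6] [13,8] [22] → 4 bins.
Total size 97; any packing needs at least ⌈97/30⌉ = 4 bins.
So 4 is already optimal.

0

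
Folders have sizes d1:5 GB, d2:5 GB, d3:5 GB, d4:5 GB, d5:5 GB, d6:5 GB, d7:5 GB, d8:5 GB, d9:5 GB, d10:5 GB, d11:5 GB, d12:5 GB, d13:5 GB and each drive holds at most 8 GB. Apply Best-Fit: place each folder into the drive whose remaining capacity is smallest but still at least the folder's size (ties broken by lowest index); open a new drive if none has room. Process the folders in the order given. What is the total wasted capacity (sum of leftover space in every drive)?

39

d1 (5 GB) → drive 1 (remaining 3 GB)
d2 (5 GB) → drive 2 (remaining 3 GB)
d3 (5 GB) → drive 3 (remaining 3 GB)
d4 (5 GB) → drive 4 (remaining 3 GB)
d5 (5 GB) → drive 5 (remaining 3 GB)
d6 (5 GB) → drive 6 (remaining 3 GB)
d7 (5 GB) → drive 7 (remaining 3 GB)
d8 (5 GB) → drive 8 (remaining 3 GB)
d9 (5 GB) → drive 9 (remaining 3 GB)
d10 (5 GB) → drive 10 (remaining 3 GB)
d11 (5 GB) → drive 11 (remaining 3 GB)
d12 (5 GB) → drive 12 (remaining 3 GB)
d13 (5 GB) → drive 13 (remaining 3 GB)
13 drives × 8 GB = 104 GB; used 65 GB; unused 39 GB.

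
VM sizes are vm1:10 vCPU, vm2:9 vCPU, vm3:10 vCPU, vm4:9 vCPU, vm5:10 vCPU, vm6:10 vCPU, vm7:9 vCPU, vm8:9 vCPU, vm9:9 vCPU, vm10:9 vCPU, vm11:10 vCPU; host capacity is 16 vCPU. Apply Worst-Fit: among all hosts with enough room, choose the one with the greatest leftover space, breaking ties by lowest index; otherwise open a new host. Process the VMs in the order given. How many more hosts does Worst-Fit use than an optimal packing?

Worst-Fit: [10] [9] [10] [9] [10] [10] [9] [9] [9] [9] [10] → 11 hosts.
11 VMs exceed 8 vCPU (half the capacity), and no two of those can share a host, so at least 11 hosts are needed.
So 11 is already optimal.

0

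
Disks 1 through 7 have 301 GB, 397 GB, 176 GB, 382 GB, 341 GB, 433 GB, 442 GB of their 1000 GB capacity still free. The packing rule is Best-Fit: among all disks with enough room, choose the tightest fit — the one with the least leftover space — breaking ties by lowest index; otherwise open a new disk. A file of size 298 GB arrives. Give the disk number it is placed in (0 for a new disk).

Disks with room: disk 1 (301 GB), disk 2 (397 GB), disk 4 (382 GB), disk 5 (341 GB), disk 6 (433 GB), disk 7 (442 GB).
Tightest fit is disk 1 with 301 GB free.

1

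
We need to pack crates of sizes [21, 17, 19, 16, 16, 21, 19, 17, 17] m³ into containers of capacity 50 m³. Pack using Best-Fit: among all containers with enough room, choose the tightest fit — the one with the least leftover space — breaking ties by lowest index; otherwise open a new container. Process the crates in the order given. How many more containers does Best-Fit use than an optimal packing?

1

Best-Fit: [21,17] [19,16] [16,21] [19,17] [17] → 5 containers.
Total size 163 m³; any packing needs at least ⌈163/50⌉ = 4 containers.
An optimal packing achieves that bound: [21,21] [19,19] [17,17,16] [17,16] → 4 containers.
Excess: 5 − 4 = 1.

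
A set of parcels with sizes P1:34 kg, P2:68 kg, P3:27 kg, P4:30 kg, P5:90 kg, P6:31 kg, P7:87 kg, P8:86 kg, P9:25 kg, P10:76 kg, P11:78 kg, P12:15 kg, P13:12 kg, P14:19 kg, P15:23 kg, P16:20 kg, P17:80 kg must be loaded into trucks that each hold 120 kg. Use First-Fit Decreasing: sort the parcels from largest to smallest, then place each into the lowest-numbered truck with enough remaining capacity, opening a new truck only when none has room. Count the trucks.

Sorted descending: 90, 87, 86, 80, 78, 76, 68, 34, 31, 30, 27, 25, 23, 20, 19, 15, 12.
Put 90 kg in truck 1; 30 kg remain.
Put 87 kg in truck 2; 33 kg remain.
Put 86 kg in truck 3; 34 kg remain.
Put 80 kg in truck 4; 40 kg remain.
Put 78 kg in truck 5; 42 kg remain.
Put 76 kg in truck 6; 44 kg remain.
Put 68 kg in truck 7; 52 kg remain.
Put 34 kg in truck 3; 0 kg remain.
Put 31 kg in truck 2; 2 kg remain.
Put 30 kg in truck 1; 0 kg remain.
Put 27 kg in truck 4; 13 kg remain.
Put 25 kg in truck 5; 17 kg remain.
Put 23 kg in truck 6; 21 kg remain.
Put 20 kg in truck 6; 1 kg remain.
Put 19 kg in truck 7; 33 kg remain.
Put 15 kg in truck 5; 2 kg remain.
Put 12 kg in truck 4; 1 kg remain.

7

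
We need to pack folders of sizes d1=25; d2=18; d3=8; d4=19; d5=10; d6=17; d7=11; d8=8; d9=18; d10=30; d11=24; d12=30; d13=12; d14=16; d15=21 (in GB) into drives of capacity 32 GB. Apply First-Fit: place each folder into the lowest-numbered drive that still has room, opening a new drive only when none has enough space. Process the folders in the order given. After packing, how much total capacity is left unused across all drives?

53

Put d1 (25 GB) in drive 1; 7 GB remain.
Put d2 (18 GB) in drive 2; 14 GB remain.
Put d3 (8 GB) in drive 2; 6 GB remain.
Put d4 (19 GB) in drive 3; 13 GB remain.
Put d5 (10 GB) in drive 3; 3 GB remain.
Put d6 (17 GB) in drive 4; 15 GB remain.
Put d7 (11 GB) in drive 4; 4 GB remain.
Put d8 (8 GB) in drive 5; 24 GB remain.
Put d9 (18 GB) in drive 5; 6 GB remain.
Put d10 (30 GB) in drive 6; 2 GB remain.
Put d11 (24 GB) in drive 7; 8 GB remain.
Put d12 (30 GB) in drive 8; 2 GB remain.
Put d13 (12 GB) in drive 9; 20 GB remain.
Put d14 (16 GB) in drive 9; 4 GB remain.
Put d15 (21 GB) in drive 10; 11 GB remain.
10 drives × 32 GB = 320 GB; used 267 GB; unused 53 GB.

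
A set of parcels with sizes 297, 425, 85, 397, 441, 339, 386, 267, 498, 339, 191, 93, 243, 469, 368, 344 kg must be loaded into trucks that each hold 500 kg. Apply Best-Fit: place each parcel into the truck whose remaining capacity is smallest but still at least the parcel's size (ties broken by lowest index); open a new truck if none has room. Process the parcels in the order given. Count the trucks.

13 trucks

truck 1: place 297 kg, 203 kg left
truck 2: place 425 kg, 75 kg left
truck 1: place 85 kg, 118 kg left
truck 3: place 397 kg, 103 kg left
truck 4: place 441 kg, 59 kg left
truck 5: place 339 kg, 161 kg left
truck 6: place 386 kg, 114 kg left
truck 7: place 267 kg, 233 kg left
truck 8: place 498 kg, 2 kg left
truck 9: place 339 kg, 161 kg left
truck 7: place 191 kg, 42 kg left
truck 3: place 93 kg, 10 kg left
truck 10: place 243 kg, 257 kg left
truck 11: place 469 kg, 31 kg left
truck 12: place 368 kg, 132 kg left
truck 13: place 344 kg, 156 kg left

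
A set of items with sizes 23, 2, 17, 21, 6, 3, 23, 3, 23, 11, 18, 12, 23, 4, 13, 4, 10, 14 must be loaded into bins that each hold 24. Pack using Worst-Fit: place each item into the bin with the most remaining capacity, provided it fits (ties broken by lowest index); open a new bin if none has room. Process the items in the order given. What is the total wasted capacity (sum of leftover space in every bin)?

bin 1: place 23, 1 left
bin 2: place 2, 22 left
bin 2: place 17, 5 left
bin 3: place 21, 3 left
bin 4: place 6, 18 left
bin 4: place 3, 15 left
bin 5: place 23, 1 left
bin 4: place 3, 12 left
bin 6: place 23, 1 left
bin 4: place 11, 1 left
bin 7: place 18, 6 left
bin 8: place 12, 12 left
bin 9: place 23, 1 left
bin 8: place 4, 8 left
bin 10: place 13, 11 left
bin 10: place 4, 7 left
bin 11: place 10, 14 left
bin 11: place 14, 0 left
11 bins × 24 = 264; used 230; unused 34.

34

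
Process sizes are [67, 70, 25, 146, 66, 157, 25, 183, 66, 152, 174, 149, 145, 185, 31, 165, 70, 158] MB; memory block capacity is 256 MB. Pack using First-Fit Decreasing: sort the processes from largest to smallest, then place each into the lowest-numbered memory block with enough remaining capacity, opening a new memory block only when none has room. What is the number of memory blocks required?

Sorted descending: 185, 183, 174, 165, 158, 157, 152, 149, 146, 145, 70, 70, 67, 66, 66, 31, 25, 25.
Put 185 MB in memory block 1; 71 MB remain.
Put 183 MB in memory block 2; 73 MB remain.
Put 174 MB in memory block 3; 82 MB remain.
Put 165 MB in memory block 4; 91 MB remain.
Put 158 MB in memory block 5; 98 MB remain.
Put 157 MB in memory block 6; 99 MB remain.
Put 152 MB in memory block 7; 104 MB remain.
Put 149 MB in memory block 8; 107 MB remain.
Put 146 MB in memory block 9; 110 MB remain.
Put 145 MB in memory block 10; 111 MB remain.
Put 70 MB in memory block 1; 1 MB remain.
Put 70 MB in memory block 2; 3 MB remain.
Put 67 MB in memory block 3; 15 MB remain.
Put 66 MB in memory block 4; 25 MB remain.
Put 66 MB in memory block 5; 32 MB remain.
Put 31 MB in memory block 5; 1 MB remain.
Put 25 MB in memory block 4; 0 MB remain.
Put 25 MB in memory block 6; 74 MB remain.
Final memory blocks: [185,70] [183,70] [174,67] [165,66,25] [158,66,31] [157,25] [152] [149] [146] [145].

10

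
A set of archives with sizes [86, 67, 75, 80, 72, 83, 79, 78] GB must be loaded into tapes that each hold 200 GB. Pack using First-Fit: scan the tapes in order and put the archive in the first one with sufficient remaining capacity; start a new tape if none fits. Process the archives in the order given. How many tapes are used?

tape 1: place 86 GB, 114 GB left
tape 1: place 67 GB, 47 GB left
tape 2: place 75 GB, 125 GB left
tape 2: place 80 GB, 45 GB left
tape 3: place 72 GB, 128 GB left
tape 3: place 83 GB, 45 GB left
tape 4: place 79 GB, 121 GB left
tape 4: place 78 GB, 43 GB left
Final tapes: [86,67] [75,80] [72,83] [79,78].

4 tapes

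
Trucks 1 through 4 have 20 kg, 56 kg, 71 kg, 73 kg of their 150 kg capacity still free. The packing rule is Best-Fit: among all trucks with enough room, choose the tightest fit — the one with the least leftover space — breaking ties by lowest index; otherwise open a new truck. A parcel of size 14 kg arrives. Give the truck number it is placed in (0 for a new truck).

Trucks with room: truck 1 (20 kg), truck 2 (56 kg), truck 3 (71 kg), truck 4 (73 kg).
Tightest fit is truck 1 with 20 kg free.

1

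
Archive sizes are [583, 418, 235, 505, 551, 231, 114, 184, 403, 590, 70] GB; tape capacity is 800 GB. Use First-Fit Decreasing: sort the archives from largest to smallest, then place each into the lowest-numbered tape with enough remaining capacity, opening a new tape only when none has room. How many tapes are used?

6 tapes

Sorted descending: 590, 583, 551, 505, 418, 403, 235, 231, 184, 114, 70.
590 GB → tape 1 (remaining 210 GB)
583 GB → tape 2 (remaining 217 GB)
551 GB → tape 3 (remaining 249 GB)
505 GB → tape 4 (remaining 295 GB)
418 GB → tape 5 (remaining 382 GB)
403 GB → tape 6 (remaining 397 GB)
235 GB → tape 3 (remaining 14 GB)
231 GB → tape 4 (remaining 64 GB)
184 GB → tape 1 (remaining 26 GB)
114 GB → tape 2 (remaining 103 GB)
70 GB → tape 2 (remaining 33 GB)
Final tapes: [590,184] [583,114,70] [551,235] [505,231] [418] [403].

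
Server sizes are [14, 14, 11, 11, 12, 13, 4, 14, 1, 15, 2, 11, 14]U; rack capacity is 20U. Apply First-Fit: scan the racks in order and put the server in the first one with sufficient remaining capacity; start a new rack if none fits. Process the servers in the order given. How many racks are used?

14U → rack 1 (remaining 6U)
14U → rack 2 (remaining 6U)
11U → rack 3 (remaining 9U)
11U → rack 4 (remaining 9U)
12U → rack 5 (remaining 8U)
13U → rack 6 (remaining 7U)
4U → rack 1 (remaining 2U)
14U → rack 7 (remaining 6U)
1U → rack 1 (remaining 1U)
15U → rack 8 (remaining 5U)
2U → rack 2 (remaining 4U)
11U → rack 9 (remaining 9U)
14U → rack 10 (remaining 6U)
Final racks: [14,4,1] [14,2] [11] [11] [12] [13] [14] [15] [11] [14].

10 racks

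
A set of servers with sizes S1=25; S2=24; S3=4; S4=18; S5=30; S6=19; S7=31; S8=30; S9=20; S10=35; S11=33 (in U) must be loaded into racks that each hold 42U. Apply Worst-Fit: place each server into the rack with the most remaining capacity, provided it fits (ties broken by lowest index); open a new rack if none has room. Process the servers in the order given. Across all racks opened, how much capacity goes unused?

S1 (25U) → rack 1 (remaining 17U)
S2 (24U) → rack 2 (remaining 18U)
S3 (4U) → rack 2 (remaining 14U)
S4 (18U) → rack 3 (remaining 24U)
S5 (30U) → rack 4 (remaining 12U)
S6 (19U) → rack 3 (remaining 5U)
S7 (31U) → rack 5 (remaining 11U)
S8 (30U) → rack 6 (remaining 12U)
S9 (20U) → rack 7 (remaining 22U)
S10 (35U) → rack 8 (remaining 7U)
S11 (33U) → rack 9 (remaining 9U)
9 racks × 42U = 378U; used 269U; unused 109U.

109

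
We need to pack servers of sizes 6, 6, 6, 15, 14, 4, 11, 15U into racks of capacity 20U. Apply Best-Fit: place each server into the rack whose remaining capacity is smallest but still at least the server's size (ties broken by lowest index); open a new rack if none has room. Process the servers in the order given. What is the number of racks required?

5

rack 1: place 6U, 14U left
rack 1: place 6U, 8U left
rack 1: place 6U, 2U left
rack 2: place 15U, 5U left
rack 3: place 14U, 6U left
rack 2: place 4U, 1U left
rack 4: place 11U, 9U left
rack 5: place 15U, 5U left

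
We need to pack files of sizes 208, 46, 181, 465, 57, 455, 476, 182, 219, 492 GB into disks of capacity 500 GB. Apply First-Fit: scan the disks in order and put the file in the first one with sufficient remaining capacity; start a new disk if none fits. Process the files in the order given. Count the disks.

6 disks

208 GB → disk 1 (remaining 292 GB)
46 GB → disk 1 (remaining 246 GB)
181 GB → disk 1 (remaining 65 GB)
465 GB → disk 2 (remaining 35 GB)
57 GB → disk 1 (remaining 8 GB)
455 GB → disk 3 (remaining 45 GB)
476 GB → disk 4 (remaining 24 GB)
182 GB → disk 5 (remaining 318 GB)
219 GB → disk 5 (remaining 99 GB)
492 GB → disk 6 (remaining 8 GB)
Final disks: [208,46,181,57] [465] [455] [476] [182,219] [492].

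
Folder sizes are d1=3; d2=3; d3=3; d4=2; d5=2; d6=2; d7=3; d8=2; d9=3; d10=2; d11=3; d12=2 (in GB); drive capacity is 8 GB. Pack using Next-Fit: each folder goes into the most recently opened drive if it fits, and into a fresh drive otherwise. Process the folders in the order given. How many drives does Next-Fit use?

Put d1 (3 GB) in drive 1; 5 GB remain.
Put d2 (3 GB) in drive 1; 2 GB remain.
Put d3 (3 GB) in drive 2; 5 GB remain.
Put d4 (2 GB) in drive 2; 3 GB remain.
Put d5 (2 GB) in drive 2; 1 GB remain.
Put d6 (2 GB) in drive 3; 6 GB remain.
Put d7 (3 GB) in drive 3; 3 GB remain.
Put d8 (2 GB) in drive 3; 1 GB remain.
Put d9 (3 GB) in drive 4; 5 GB remain.
Put d10 (2 GB) in drive 4; 3 GB remain.
Put d11 (3 GB) in drive 4; 0 GB remain.
Put d12 (2 GB) in drive 5; 6 GB remain.
Final drives: [3,3] [3,2,2] [2,3,2] [3,2,3] [2].

5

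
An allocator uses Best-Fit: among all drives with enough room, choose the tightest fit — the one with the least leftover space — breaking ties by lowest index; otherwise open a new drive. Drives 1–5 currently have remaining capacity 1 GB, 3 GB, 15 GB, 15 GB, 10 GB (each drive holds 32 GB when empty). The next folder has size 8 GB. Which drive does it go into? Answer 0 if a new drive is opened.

5

Drives with room: drive 3 (15 GB), drive 4 (15 GB), drive 5 (10 GB).
Tightest fit is drive 5 with 10 GB free.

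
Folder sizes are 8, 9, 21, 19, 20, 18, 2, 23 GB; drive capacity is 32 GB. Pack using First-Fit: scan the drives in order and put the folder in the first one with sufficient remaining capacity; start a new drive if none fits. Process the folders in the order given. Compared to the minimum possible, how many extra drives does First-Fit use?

1

First-Fit: [8,9,2] [21] [19] [20] [18] [23] → 6 drives.
5 folders exceed 16 GB (half the capacity), and no two of those can share a drive, so at least 5 drives are needed.
An optimal packing achieves that bound: [23,9] [21,8,2] [20] [19] [18] → 5 drives.
Excess: 6 − 5 = 1.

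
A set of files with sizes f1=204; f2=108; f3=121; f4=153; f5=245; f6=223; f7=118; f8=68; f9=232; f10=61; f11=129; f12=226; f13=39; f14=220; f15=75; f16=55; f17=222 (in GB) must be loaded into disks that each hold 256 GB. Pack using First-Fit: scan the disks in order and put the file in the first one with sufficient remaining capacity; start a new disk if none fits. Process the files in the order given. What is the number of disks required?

f1 (204 GB) → disk 1 (remaining 52 GB)
f2 (108 GB) → disk 2 (remaining 148 GB)
f3 (121 GB) → disk 2 (remaining 27 GB)
f4 (153 GB) → disk 3 (remaining 103 GB)
f5 (245 GB) → disk 4 (remaining 11 GB)
f6 (223 GB) → disk 5 (remaining 33 GB)
f7 (118 GB) → disk 6 (remaining 138 GB)
f8 (68 GB) → disk 3 (remaining 35 GB)
f9 (232 GB) → disk 7 (remaining 24 GB)
f10 (61 GB) → disk 6 (remaining 77 GB)
f11 (129 GB) → disk 8 (remaining 127 GB)
f12 (226 GB) → disk 9 (remaining 30 GB)
f13 (39 GB) → disk 1 (remaining 13 GB)
f14 (220 GB) → disk 10 (remaining 36 GB)
f15 (75 GB) → disk 6 (remaining 2 GB)
f16 (55 GB) → disk 8 (remaining 72 GB)
f17 (222 GB) → disk 11 (remaining 34 GB)
Final disks: [204,39] [108,121] [153,68] [245] [223] [118,61,75] [232] [129,55] [226] [220] [222].

11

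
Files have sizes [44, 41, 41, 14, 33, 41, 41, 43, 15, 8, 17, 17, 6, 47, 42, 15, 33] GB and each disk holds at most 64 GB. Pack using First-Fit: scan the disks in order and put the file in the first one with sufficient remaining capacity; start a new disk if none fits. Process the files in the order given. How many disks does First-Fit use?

10 disks

Put 44 GB in disk 1; 20 GB remain.
Put 41 GB in disk 2; 23 GB remain.
Put 41 GB in disk 3; 23 GB remain.
Put 14 GB in disk 1; 6 GB remain.
Put 33 GB in disk 4; 31 GB remain.
Put 41 GB in disk 5; 23 GB remain.
Put 41 GB in disk 6; 23 GB remain.
Put 43 GB in disk 7; 21 GB remain.
Put 15 GB in disk 2; 8 GB remain.
Put 8 GB in disk 2; 0 GB remain.
Put 17 GB in disk 3; 6 GB remain.
Put 17 GB in disk 4; 14 GB remain.
Put 6 GB in disk 1; 0 GB remain.
Put 47 GB in disk 8; 17 GB remain.
Put 42 GB in disk 9; 22 GB remain.
Put 15 GB in disk 5; 8 GB remain.
Put 33 GB in disk 10; 31 GB remain.
Final disks: [44,14,6] [41,15,8] [41,17] [33,17] [41,15] [41] [43] [47] [42] [33].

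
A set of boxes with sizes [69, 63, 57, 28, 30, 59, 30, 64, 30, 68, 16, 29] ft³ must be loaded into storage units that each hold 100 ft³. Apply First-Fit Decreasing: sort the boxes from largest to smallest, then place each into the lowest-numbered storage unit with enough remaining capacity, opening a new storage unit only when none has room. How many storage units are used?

Sorted descending: 69, 68, 64, 63, 59, 57, 30, 30, 30, 29, 28, 16.
storage unit 1: place 69 ft³, 31 ft³ left
storage unit 2: place 68 ft³, 32 ft³ left
storage unit 3: place 64 ft³, 36 ft³ left
storage unit 4: place 63 ft³, 37 ft³ left
storage unit 5: place 59 ft³, 41 ft³ left
storage unit 6: place 57 ft³, 43 ft³ left
storage unit 1: place 30 ft³, 1 ft³ left
storage unit 2: place 30 ft³, 2 ft³ left
storage unit 3: place 30 ft³, 6 ft³ left
storage unit 4: place 29 ft³, 8 ft³ left
storage unit 5: place 28 ft³, 13 ft³ left
storage unit 6: place 16 ft³, 27 ft³ left
Final storage units: [69,30] [68,30] [64,30] [63,29] [59,28] [57,16].

6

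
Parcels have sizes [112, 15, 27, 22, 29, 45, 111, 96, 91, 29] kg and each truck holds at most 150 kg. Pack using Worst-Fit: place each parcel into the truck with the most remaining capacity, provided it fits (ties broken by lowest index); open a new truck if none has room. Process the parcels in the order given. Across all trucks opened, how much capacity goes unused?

173

truck 1: place 112 kg, 38 kg left
truck 1: place 15 kg, 23 kg left
truck 2: place 27 kg, 123 kg left
truck 2: place 22 kg, 101 kg left
truck 2: place 29 kg, 72 kg left
truck 2: place 45 kg, 27 kg left
truck 3: place 111 kg, 39 kg left
truck 4: place 96 kg, 54 kg left
truck 5: place 91 kg, 59 kg left
truck 5: place 29 kg, 30 kg left
5 trucks × 150 kg = 750 kg; used 577 kg; unused 173 kg.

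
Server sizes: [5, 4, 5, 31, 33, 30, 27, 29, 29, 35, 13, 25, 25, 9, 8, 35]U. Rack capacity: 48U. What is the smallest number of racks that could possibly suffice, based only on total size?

8 racks

Total size = 5 + 4 + 5 + 31 + 33 + 30 + 27 + 29 + 29 + 35 + 13 + 25 + 25 + 9 + 8 + 35 = 343U.
⌈343 / 48⌉ = 8.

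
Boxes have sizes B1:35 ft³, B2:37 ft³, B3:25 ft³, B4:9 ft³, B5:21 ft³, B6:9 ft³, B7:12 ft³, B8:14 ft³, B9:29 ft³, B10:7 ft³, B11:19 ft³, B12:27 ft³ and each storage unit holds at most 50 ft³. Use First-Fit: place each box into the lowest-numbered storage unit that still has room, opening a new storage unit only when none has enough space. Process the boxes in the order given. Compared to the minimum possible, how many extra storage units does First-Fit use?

1

First-Fit: [35,9] [37,9] [25,21] [12,14,7] [29,19] [27] → 6 storage units.
Total size 244 ft³; any packing needs at least ⌈244/50⌉ = 5 storage units.
An optimal packing achieves that bound: [37,12] [35,14] [29,21] [27,19] [25,9,9,7] → 5 storage units.
Excess: 6 − 5 = 1.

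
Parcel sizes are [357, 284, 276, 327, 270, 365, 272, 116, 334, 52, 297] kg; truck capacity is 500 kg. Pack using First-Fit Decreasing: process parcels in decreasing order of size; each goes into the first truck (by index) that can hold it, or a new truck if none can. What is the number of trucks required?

Sorted descending: 365, 357, 334, 327, 297, 284, 276, 272, 270, 116, 52.
Put 365 kg in truck 1; 135 kg remain.
Put 357 kg in truck 2; 143 kg remain.
Put 334 kg in truck 3; 166 kg remain.
Put 327 kg in truck 4; 173 kg remain.
Put 297 kg in truck 5; 203 kg remain.
Put 284 kg in truck 6; 216 kg remain.
Put 276 kg in truck 7; 224 kg remain.
Put 272 kg in truck 8; 228 kg remain.
Put 270 kg in truck 9; 230 kg remain.
Put 116 kg in truck 1; 19 kg remain.
Put 52 kg in truck 2; 91 kg remain.

9 trucks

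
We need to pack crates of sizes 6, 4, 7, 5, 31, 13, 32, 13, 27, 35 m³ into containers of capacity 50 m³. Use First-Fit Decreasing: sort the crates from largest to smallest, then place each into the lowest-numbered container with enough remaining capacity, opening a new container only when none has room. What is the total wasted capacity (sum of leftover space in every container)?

Sorted descending: 35, 32, 31, 27, 13, 13, 7, 6, 5, 4.
container 1: place 35 m³, 15 m³ left
container 2: place 32 m³, 18 m³ left
container 3: place 31 m³, 19 m³ left
container 4: place 27 m³, 23 m³ left
container 1: place 13 m³, 2 m³ left
container 2: place 13 m³, 5 m³ left
container 3: place 7 m³, 12 m³ left
container 3: place 6 m³, 6 m³ left
container 2: place 5 m³, 0 m³ left
container 3: place 4 m³, 2 m³ left
4 containers × 50 m³ = 200 m³; used 173 m³; unused 27 m³.

27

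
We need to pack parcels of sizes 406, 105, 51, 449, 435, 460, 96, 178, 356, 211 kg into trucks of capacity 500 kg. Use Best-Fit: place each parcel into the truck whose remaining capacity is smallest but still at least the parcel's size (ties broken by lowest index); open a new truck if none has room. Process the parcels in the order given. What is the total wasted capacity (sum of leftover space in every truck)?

753

Put 406 kg in truck 1; 94 kg remain.
Put 105 kg in truck 2; 395 kg remain.
Put 51 kg in truck 1; 43 kg remain.
Put 449 kg in truck 3; 51 kg remain.
Put 435 kg in truck 4; 65 kg remain.
Put 460 kg in truck 5; 40 kg remain.
Put 96 kg in truck 2; 299 kg remain.
Put 178 kg in truck 2; 121 kg remain.
Put 356 kg in truck 6; 144 kg remain.
Put 211 kg in truck 7; 289 kg remain.
7 trucks × 500 kg = 3500 kg; used 2747 kg; unused 753 kg.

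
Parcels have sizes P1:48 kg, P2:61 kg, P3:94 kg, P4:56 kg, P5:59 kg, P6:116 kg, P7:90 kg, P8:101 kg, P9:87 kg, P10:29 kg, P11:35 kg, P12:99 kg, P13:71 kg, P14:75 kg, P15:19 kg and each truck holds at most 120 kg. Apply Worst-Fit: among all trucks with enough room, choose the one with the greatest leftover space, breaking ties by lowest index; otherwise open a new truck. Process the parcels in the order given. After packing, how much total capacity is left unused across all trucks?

160

Put P1 (48 kg) in truck 1; 72 kg remain.
Put P2 (61 kg) in truck 1; 11 kg remain.
Put P3 (94 kg) in truck 2; 26 kg remain.
Put P4 (56 kg) in truck 3; 64 kg remain.
Put P5 (59 kg) in truck 3; 5 kg remain.
Put P6 (116 kg) in truck 4; 4 kg remain.
Put P7 (90 kg) in truck 5; 30 kg remain.
Put P8 (101 kg) in truck 6; 19 kg remain.
Put P9 (87 kg) in truck 7; 33 kg remain.
Put P10 (29 kg) in truck 7; 4 kg remain.
Put P11 (35 kg) in truck 8; 85 kg remain.
Put P12 (99 kg) in truck 9; 21 kg remain.
Put P13 (71 kg) in truck 8; 14 kg remain.
Put P14 (75 kg) in truck 10; 45 kg remain.
Put P15 (19 kg) in truck 10; 26 kg remain.
10 trucks × 120 kg = 1200 kg; used 1040 kg; unused 160 kg.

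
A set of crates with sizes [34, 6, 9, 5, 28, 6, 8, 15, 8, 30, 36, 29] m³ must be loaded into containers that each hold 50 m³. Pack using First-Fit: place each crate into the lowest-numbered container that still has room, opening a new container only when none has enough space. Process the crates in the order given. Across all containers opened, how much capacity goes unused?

86

Put 34 m³ in container 1; 16 m³ remain.
Put 6 m³ in container 1; 10 m³ remain.
Put 9 m³ in container 1; 1 m³ remain.
Put 5 m³ in container 2; 45 m³ remain.
Put 28 m³ in container 2; 17 m³ remain.
Put 6 m³ in container 2; 11 m³ remain.
Put 8 m³ in container 2; 3 m³ remain.
Put 15 m³ in container 3; 35 m³ remain.
Put 8 m³ in container 3; 27 m³ remain.
Put 30 m³ in container 4; 20 m³ remain.
Put 36 m³ in container 5; 14 m³ remain.
Put 29 m³ in container 6; 21 m³ remain.
6 containers × 50 m³ = 300 m³; used 214 m³; unused 86 m³.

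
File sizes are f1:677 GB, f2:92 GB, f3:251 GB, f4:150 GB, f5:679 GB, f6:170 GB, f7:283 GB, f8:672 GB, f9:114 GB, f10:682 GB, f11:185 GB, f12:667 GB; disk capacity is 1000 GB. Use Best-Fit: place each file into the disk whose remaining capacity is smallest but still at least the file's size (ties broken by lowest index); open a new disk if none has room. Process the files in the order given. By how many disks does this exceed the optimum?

Best-Fit: [677,92,150] [251,679] [170,283] [672,114,185] [682] [667] → 6 disks.
Total size 4622 GB; any packing needs at least ⌈4622/1000⌉ = 5 disks.
An optimal packing achieves that bound: [682,283] [679,251] [677,185,114] [672,170,150] [667,92] → 5 disks.
Excess: 6 − 5 = 1.

1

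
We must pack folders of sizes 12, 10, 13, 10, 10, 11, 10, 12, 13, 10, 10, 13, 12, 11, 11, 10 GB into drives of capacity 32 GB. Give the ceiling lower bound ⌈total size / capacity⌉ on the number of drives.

Total size = 12 + 10 + 13 + 10 + 10 + 11 + 10 + 12 + 13 + 10 + 10 + 13 + 12 + 11 + 11 + 10 = 178 GB.
⌈178 / 32⌉ = 6.

6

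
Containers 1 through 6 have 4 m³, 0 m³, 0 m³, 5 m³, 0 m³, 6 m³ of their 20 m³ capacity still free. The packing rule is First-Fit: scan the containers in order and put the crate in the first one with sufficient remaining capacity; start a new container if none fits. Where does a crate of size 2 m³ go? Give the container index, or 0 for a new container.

Containers with room: container 1 (4 m³), container 4 (5 m³), container 6 (6 m³).
The first with room is container 1.

1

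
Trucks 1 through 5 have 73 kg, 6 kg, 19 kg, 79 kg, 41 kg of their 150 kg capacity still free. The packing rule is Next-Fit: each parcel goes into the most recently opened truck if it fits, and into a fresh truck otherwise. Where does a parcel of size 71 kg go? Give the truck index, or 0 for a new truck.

0

Next-Fit only looks at truck 5, which has 41 kg free.
71 kg does not fit, so a new truck is opened.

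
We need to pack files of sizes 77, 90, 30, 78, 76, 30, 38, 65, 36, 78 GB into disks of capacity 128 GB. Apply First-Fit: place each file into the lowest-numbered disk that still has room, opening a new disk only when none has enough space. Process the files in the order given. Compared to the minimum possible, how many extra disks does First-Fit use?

First-Fit: [77,30] [90,30] [78,38] [76,36] [65] [78] → 6 disks.
6 files exceed 64 GB (half the capacity), and no two of those can share a disk, so at least 6 disks are needed.
So 6 is already optimal.

0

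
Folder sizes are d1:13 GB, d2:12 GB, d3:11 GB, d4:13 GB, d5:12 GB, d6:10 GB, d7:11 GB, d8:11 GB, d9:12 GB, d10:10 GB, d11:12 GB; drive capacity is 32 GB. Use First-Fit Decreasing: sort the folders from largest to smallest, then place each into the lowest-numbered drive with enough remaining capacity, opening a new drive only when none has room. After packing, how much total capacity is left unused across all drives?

Sorted descending: 13, 13, 12, 12, 12, 12, 11, 11, 11, 10, 10.
drive 1: place 13 GB, 19 GB left
drive 1: place 13 GB, 6 GB left
drive 2: place 12 GB, 20 GB left
drive 2: place 12 GB, 8 GB left
drive 3: place 12 GB, 20 GB left
drive 3: place 12 GB, 8 GB left
drive 4: place 11 GB, 21 GB left
drive 4: place 11 GB, 10 GB left
drive 5: place 11 GB, 21 GB left
drive 4: place 10 GB, 0 GB left
drive 5: place 10 GB, 11 GB left
5 drives × 32 GB = 160 GB; used 127 GB; unused 33 GB.

33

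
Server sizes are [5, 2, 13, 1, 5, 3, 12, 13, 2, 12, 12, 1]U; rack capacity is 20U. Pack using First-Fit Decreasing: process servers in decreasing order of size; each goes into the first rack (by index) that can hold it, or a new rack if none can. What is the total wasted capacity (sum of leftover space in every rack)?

Sorted descending: 13, 13, 12, 12, 12, 5, 5, 3, 2, 2, 1, 1.
rack 1: place 13U, 7U left
rack 2: place 13U, 7U left
rack 3: place 12U, 8U left
rack 4: place 12U, 8U left
rack 5: place 12U, 8U left
rack 1: place 5U, 2U left
rack 2: place 5U, 2U left
rack 3: place 3U, 5U left
rack 1: place 2U, 0U left
rack 2: place 2U, 0U left
rack 3: place 1U, 4U left
rack 3: place 1U, 3U left
5 racks × 20U = 100U; used 81U; unused 19U.

19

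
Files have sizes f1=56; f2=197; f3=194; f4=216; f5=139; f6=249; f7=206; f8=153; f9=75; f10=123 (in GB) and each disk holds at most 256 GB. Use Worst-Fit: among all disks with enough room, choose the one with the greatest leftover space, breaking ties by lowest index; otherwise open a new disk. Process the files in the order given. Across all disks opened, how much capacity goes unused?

440

disk 1: place f1 (56 GB), 200 GB left
disk 1: place f2 (197 GB), 3 GB left
disk 2: place f3 (194 GB), 62 GB left
disk 3: place f4 (216 GB), 40 GB left
disk 4: place f5 (139 GB), 117 GB left
disk 5: place f6 (249 GB), 7 GB left
disk 6: place f7 (206 GB), 50 GB left
disk 7: place f8 (153 GB), 103 GB left
disk 4: place f9 (75 GB), 42 GB left
disk 8: place f10 (123 GB), 133 GB left
8 disks × 256 GB = 2048 GB; used 1608 GB; unused 440 GB.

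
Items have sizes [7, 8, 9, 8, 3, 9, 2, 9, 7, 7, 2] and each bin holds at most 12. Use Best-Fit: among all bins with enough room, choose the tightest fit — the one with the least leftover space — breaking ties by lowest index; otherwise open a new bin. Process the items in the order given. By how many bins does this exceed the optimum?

0

Best-Fit: [7] [8] [9,3] [8] [9,2] [9,2] [7] [7] → 8 bins.
8 items exceed 6 (half the capacity), and no two of those can share a bin, so at least 8 bins are needed.
So 8 is already optimal.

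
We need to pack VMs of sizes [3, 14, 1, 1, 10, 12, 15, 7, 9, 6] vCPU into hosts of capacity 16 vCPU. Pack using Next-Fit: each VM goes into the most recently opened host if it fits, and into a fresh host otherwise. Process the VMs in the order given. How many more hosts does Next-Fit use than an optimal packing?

Next-Fit: [3] [14,1,1] [10] [12] [15] [7,9] [6] → 7 hosts.
Total size 78 vCPU; any packing needs at least ⌈78/16⌉ = 5 hosts.
An optimal packing achieves that bound: [15,1] [14,1] [12,3] [10,6] [9,7] → 5 hosts.
Excess: 7 − 5 = 2.

2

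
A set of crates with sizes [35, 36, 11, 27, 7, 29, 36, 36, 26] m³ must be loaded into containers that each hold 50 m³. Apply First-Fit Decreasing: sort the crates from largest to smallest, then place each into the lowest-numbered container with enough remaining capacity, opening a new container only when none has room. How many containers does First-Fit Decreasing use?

Sorted descending: 36, 36, 36, 35, 29, 27, 26, 11, 7.
container 1: place 36 m³, 14 m³ left
container 2: place 36 m³, 14 m³ left
container 3: place 36 m³, 14 m³ left
container 4: place 35 m³, 15 m³ left
container 5: place 29 m³, 21 m³ left
container 6: place 27 m³, 23 m³ left
container 7: place 26 m³, 24 m³ left
container 1: place 11 m³, 3 m³ left
container 2: place 7 m³, 7 m³ left
Final containers: [36,11] [36,7] [36] [35] [29] [27] [26].

7 containers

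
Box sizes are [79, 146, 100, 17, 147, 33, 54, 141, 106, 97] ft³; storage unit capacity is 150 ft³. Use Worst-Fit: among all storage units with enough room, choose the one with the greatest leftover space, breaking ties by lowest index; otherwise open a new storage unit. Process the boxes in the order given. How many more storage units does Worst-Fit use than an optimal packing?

1

Worst-Fit: [79,17,33] [146] [100] [147] [54] [141] [106] [97] → 8 storage units.
Total size 920 ft³; any packing needs at least ⌈920/150⌉ = 7 storage units.
An optimal packing achieves that bound: [147] [146] [141] [106,33] [100,17] [97] [79,54] → 7 storage units.
Excess: 8 − 7 = 1.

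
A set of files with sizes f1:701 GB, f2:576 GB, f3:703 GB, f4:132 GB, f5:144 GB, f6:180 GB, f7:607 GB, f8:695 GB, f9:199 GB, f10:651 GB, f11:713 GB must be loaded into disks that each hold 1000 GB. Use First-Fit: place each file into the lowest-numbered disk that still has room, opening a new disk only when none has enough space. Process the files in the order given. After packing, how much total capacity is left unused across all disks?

disk 1: place f1 (701 GB), 299 GB left
disk 2: place f2 (576 GB), 424 GB left
disk 3: place f3 (703 GB), 297 GB left
disk 1: place f4 (132 GB), 167 GB left
disk 1: place f5 (144 GB), 23 GB left
disk 2: place f6 (180 GB), 244 GB left
disk 4: place f7 (607 GB), 393 GB left
disk 5: place f8 (695 GB), 305 GB left
disk 2: place f9 (199 GB), 45 GB left
disk 6: place f10 (651 GB), 349 GB left
disk 7: place f11 (713 GB), 287 GB left
7 disks × 1000 GB = 7000 GB; used 5301 GB; unused 1699 GB.

1699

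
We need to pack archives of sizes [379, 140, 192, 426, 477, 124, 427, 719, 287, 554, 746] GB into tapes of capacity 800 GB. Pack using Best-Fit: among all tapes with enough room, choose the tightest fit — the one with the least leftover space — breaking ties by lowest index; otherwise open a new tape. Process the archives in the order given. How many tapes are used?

7

Put 379 GB in tape 1; 421 GB remain.
Put 140 GB in tape 1; 281 GB remain.
Put 192 GB in tape 1; 89 GB remain.
Put 426 GB in tape 2; 374 GB remain.
Put 477 GB in tape 3; 323 GB remain.
Put 124 GB in tape 3; 199 GB remain.
Put 427 GB in tape 4; 373 GB remain.
Put 719 GB in tape 5; 81 GB remain.
Put 287 GB in tape 4; 86 GB remain.
Put 554 GB in tape 6; 246 GB remain.
Put 746 GB in tape 7; 54 GB remain.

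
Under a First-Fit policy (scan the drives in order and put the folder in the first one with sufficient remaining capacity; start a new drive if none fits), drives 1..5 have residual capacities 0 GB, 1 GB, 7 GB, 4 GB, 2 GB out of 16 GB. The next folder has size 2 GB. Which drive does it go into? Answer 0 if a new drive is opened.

Drives with room: drive 3 (7 GB), drive 4 (4 GB), drive 5 (2 GB).
The first with room is drive 3.

3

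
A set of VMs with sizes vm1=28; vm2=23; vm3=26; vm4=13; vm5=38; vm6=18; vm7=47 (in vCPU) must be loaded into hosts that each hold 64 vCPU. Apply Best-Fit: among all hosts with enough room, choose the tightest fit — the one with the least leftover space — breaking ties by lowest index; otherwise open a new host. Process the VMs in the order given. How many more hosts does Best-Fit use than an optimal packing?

0

Best-Fit: [28,23,13] [26,38] [18] [47] → 4 hosts.
Total size 193 vCPU; any packing needs at least ⌈193/64⌉ = 4 hosts.
So 4 is already optimal.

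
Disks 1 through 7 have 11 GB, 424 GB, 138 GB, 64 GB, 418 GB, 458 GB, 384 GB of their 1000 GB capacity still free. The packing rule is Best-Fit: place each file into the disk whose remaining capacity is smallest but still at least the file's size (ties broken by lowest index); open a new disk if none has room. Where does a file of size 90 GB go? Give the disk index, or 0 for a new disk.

3

Disks with room: disk 2 (424 GB), disk 3 (138 GB), disk 5 (418 GB), disk 6 (458 GB), disk 7 (384 GB).
Tightest fit is disk 3 with 138 GB free.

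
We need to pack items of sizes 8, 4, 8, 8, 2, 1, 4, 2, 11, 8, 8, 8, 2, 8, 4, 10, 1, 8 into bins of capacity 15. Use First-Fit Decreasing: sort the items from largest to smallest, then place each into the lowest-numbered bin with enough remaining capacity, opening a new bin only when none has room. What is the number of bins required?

Sorted descending: 11, 10, 8, 8, 8, 8, 8, 8, 8, 8, 4, 4, 4, 2, 2, 2, 1, 1.
11 → bin 1 (remaining 4)
10 → bin 2 (remaining 5)
8 → bin 3 (remaining 7)
8 → bin 4 (remaining 7)
8 → bin 5 (remaining 7)
8 → bin 6 (remaining 7)
8 → bin 7 (remaining 7)
8 → bin 8 (remaining 7)
8 → bin 9 (remaining 7)
8 → bin 10 (remaining 7)
4 → bin 1 (remaining 0)
4 → bin 2 (remaining 1)
4 → bin 3 (remaining 3)
2 → bin 3 (remaining 1)
2 → bin 4 (remaining 5)
2 → bin 4 (remaining 3)
1 → bin 2 (remaining 0)
1 → bin 3 (remaining 0)
Final bins: [11,4] [10,4,1] [8,4,2,1] [8,2,2] [8] [8] [8] [8] [8] [8].

10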